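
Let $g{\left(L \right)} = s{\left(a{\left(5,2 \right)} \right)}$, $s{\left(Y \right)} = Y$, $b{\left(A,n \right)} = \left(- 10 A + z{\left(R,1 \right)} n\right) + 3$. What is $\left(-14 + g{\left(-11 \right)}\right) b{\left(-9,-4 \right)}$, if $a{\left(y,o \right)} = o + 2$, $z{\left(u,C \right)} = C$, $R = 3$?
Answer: $-890$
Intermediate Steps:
$b{\left(A,n \right)} = 3 + n - 10 A$ ($b{\left(A,n \right)} = \left(- 10 A + 1 n\right) + 3 = \left(- 10 A + n\right) + 3 = \left(n - 10 A\right) + 3 = 3 + n - 10 A$)
$a{\left(y,o \right)} = 2 + o$
$g{\left(L \right)} = 4$ ($g{\left(L \right)} = 2 + 2 = 4$)
$\left(-14 + g{\left(-11 \right)}\right) b{\left(-9,-4 \right)} = \left(-14 + 4\right) \left(3 - 4 - -90\right) = - 10 \left(3 - 4 + 90\right) = \left(-10\right) 89 = -890$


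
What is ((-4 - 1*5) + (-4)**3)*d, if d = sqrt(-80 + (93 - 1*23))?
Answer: -73*I*sqrt(10) ≈ -230.85*I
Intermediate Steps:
d = I*sqrt(10) (d = sqrt(-80 + (93 - 23)) = sqrt(-80 + 70) = sqrt(-10) = I*sqrt(10) ≈ 3.1623*I)
((-4 - 1*5) + (-4)**3)*d = ((-4 - 1*5) + (-4)**3)*(I*sqrt(10)) = ((-4 - 5) - 64)*(I*sqrt(10)) = (-9 - 64)*(I*sqrt(10)) = -73*I*sqrt(10)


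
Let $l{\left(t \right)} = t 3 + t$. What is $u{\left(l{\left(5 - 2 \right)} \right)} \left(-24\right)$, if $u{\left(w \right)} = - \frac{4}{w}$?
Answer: $8$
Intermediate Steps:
$l{\left(t \right)} = 4 t$ ($l{\left(t \right)} = 3 t + t = 4 t$)
$u{\left(l{\left(5 - 2 \right)} \right)} \left(-24\right) = - \frac{4}{4 \left(5 - 2\right)} \left(-24\right) = - \frac{4}{4 \cdot 3} \left(-24\right) = - \frac{4}{12} \left(-24\right) = \left(-4\right) \frac{1}{12} \left(-24\right) = \left(- \frac{1}{3}\right) \left(-24\right) = 8$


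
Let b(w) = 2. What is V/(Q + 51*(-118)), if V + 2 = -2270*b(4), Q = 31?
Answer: 4542/5987 ≈ 0.75864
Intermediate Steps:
V = -4542 (V = -2 - 2270*2 = -2 - 4540 = -4542)
V/(Q + 51*(-118)) = -4542/(31 + 51*(-118)) = -4542/(31 - 6018) = -4542/(-5987) = -4542*(-1/5987) = 4542/5987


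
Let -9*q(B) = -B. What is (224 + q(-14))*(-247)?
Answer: -494494/9 ≈ -54944.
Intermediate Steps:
q(B) = B/9 (q(B) = -(-1)*B/9 = B/9)
(224 + q(-14))*(-247) = (224 + (⅑)*(-14))*(-247) = (224 - 14/9)*(-247) = (2002/9)*(-247) = -494494/9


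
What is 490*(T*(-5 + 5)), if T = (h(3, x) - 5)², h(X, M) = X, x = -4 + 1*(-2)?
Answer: 0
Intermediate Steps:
x = -6 (x = -4 - 2 = -6)
T = 4 (T = (3 - 5)² = (-2)² = 4)
490*(T*(-5 + 5)) = 490*(4*(-5 + 5)) = 490*(4*0) = 490*0 = 0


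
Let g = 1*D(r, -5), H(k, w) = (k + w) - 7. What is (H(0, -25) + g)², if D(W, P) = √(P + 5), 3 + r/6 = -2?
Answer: 1024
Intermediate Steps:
r = -30 (r = -18 + 6*(-2) = -18 - 12 = -30)
D(W, P) = √(5 + P)
H(k, w) = -7 + k + w
g = 0 (g = 1*√(5 - 5) = 1*√0 = 1*0 = 0)
(H(0, -25) + g)² = ((-7 + 0 - 25) + 0)² = (-32 + 0)² = (-32)² = 1024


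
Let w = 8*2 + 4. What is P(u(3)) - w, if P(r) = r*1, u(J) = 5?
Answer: -15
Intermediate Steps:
P(r) = r
w = 20 (w = 16 + 4 = 20)
P(u(3)) - w = 5 - 1*20 = 5 - 20 = -15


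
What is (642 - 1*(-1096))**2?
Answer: 3020644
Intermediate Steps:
(642 - 1*(-1096))**2 = (642 + 1096)**2 = 1738**2 = 3020644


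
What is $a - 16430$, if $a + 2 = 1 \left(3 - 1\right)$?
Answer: $-16430$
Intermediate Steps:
$a = 0$ ($a = -2 + 1 \left(3 - 1\right) = -2 + 1 \cdot 2 = -2 + 2 = 0$)
$a - 16430 = 0 - 16430 = -16430$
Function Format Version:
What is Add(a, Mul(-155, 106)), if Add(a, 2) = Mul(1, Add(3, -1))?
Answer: -16430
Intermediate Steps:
a = 0 (a = Add(-2, Mul(1, Add(3, -1))) = Add(-2, Mul(1, 2)) = Add(-2, 2) = 0)
Add(a, Mul(-155, 106)) = Add(0, Mul(-155, 106)) = Add(0, -16430) = -16430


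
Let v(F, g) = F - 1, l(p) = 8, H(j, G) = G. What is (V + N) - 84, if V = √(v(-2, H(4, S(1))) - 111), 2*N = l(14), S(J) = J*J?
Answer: -80 + I*√114 ≈ -80.0 + 10.677*I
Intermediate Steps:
S(J) = J²
N = 4 (N = (½)*8 = 4)
v(F, g) = -1 + F
V = I*√114 (V = √((-1 - 2) - 111) = √(-3 - 111) = √(-114) = I*√114 ≈ 10.677*I)
(V + N) - 84 = (I*√114 + 4) - 84 = (4 + I*√114) - 84 = -80 + I*√114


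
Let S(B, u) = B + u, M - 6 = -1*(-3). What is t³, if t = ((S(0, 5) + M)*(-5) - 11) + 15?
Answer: -287496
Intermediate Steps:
M = 9 (M = 6 - 1*(-3) = 6 + 3 = 9)
t = -66 (t = (((0 + 5) + 9)*(-5) - 11) + 15 = ((5 + 9)*(-5) - 11) + 15 = (14*(-5) - 11) + 15 = (-70 - 11) + 15 = -81 + 15 = -66)
t³ = (-66)³ = -287496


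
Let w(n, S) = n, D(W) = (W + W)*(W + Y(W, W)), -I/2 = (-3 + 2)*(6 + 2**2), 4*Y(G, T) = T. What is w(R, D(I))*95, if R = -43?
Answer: -4085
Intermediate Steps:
Y(G, T) = T/4
I = 20 (I = -2*(-3 + 2)*(6 + 2**2) = -(-2)*(6 + 4) = -(-2)*10 = -2*(-10) = 20)
D(W) = 5*W**2/2 (D(W) = (W + W)*(W + W/4) = (2*W)*(5*W/4) = 5*W**2/2)
w(R, D(I))*95 = -43*95 = -4085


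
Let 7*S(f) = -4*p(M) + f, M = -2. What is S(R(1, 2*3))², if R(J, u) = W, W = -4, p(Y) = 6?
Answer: 16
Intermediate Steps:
R(J, u) = -4
S(f) = -24/7 + f/7 (S(f) = (-4*6 + f)/7 = (-24 + f)/7 = -24/7 + f/7)
S(R(1, 2*3))² = (-24/7 + (⅐)*(-4))² = (-24/7 - 4/7)² = (-4)² = 16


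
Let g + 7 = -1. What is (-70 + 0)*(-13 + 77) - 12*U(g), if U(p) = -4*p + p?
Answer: -4768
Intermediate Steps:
g = -8 (g = -7 - 1 = -8)
U(p) = -3*p
(-70 + 0)*(-13 + 77) - 12*U(g) = (-70 + 0)*(-13 + 77) - (-36)*(-8) = -70*64 - 12*24 = -4480 - 288 = -4768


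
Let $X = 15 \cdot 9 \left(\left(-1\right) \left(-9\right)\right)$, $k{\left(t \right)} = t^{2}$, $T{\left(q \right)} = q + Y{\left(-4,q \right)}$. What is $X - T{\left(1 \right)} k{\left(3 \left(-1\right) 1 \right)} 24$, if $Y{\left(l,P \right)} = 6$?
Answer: $-297$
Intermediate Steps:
$T{\left(q \right)} = 6 + q$ ($T{\left(q \right)} = q + 6 = 6 + q$)
$X = 1215$ ($X = 135 \cdot 9 = 1215$)
$X - T{\left(1 \right)} k{\left(3 \left(-1\right) 1 \right)} 24 = 1215 - \left(6 + 1\right) \left(3 \left(-1\right) 1\right)^{2} \cdot 24 = 1215 - 7 \left(\left(-3\right) 1\right)^{2} \cdot 24 = 1215 - 7 \left(-3\right)^{2} \cdot 24 = 1215 - 7 \cdot 9 \cdot 24 = 1215 - 7 \cdot 216 = 1215 - 1512 = -297$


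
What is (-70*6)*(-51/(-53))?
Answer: -21420/53 ≈ -404.15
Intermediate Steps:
(-70*6)*(-51/(-53)) = -(-21420)*(-1)/53 = -420*51/53 = -21420/53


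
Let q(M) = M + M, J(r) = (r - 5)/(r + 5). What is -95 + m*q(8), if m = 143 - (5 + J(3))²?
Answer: 1832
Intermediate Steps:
J(r) = (-5 + r)/(5 + r)
m = 1927/16 (m = 143 - (5 + (-5 + 3)/(5 + 3))² = 143 - (5 - 2/8)² = 143 - (5 + (⅛)*(-2))² = 143 - (5 - ¼)² = 143 - (19/4)² = 143 - 1*361/16 = 143 - 361/16 = 1927/16 ≈ 120.44)
q(M) = 2*M
-95 + m*q(8) = -95 + 1927*(2*8)/16 = -95 + (1927/16)*16 = -95 + 1927 = 1832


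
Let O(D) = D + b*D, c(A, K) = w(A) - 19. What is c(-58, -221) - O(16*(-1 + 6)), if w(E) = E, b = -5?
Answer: 243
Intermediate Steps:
c(A, K) = -19 + A (c(A, K) = A - 19 = -19 + A)
O(D) = -4*D (O(D) = D - 5*D = -4*D)
c(-58, -221) - O(16*(-1 + 6)) = (-19 - 58) - (-4)*16*(-1 + 6) = -77 - (-4)*16*5 = -77 - (-4)*80 = -77 - 1*(-320) = -77 + 320 = 243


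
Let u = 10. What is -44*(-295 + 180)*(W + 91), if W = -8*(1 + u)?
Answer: 15180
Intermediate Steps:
W = -88 (W = -8*(1 + 10) = -8*11 = -88)
-44*(-295 + 180)*(W + 91) = -44*(-295 + 180)*(-88 + 91) = -(-5060)*3 = -44*(-345) = 15180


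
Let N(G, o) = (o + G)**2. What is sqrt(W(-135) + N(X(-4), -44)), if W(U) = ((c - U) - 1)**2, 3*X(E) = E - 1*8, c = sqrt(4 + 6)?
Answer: sqrt(20270 + 268*sqrt(10)) ≈ 145.32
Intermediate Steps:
c = sqrt(10) ≈ 3.1623
X(E) = -8/3 + E/3 (X(E) = (E - 1*8)/3 = (E - 8)/3 = (-8 + E)/3 = -8/3 + E/3)
N(G, o) = (G + o)**2
W(U) = (-1 + sqrt(10) - U)**2 (W(U) = ((sqrt(10) - U) - 1)**2 = (-1 + sqrt(10) - U)**2)
sqrt(W(-135) + N(X(-4), -44)) = sqrt((1 - 135 - sqrt(10))**2 + ((-8/3 + (1/3)*(-4)) - 44)**2) = sqrt((-134 - sqrt(10))**2 + ((-8/3 - 4/3) - 44)**2) = sqrt((-134 - sqrt(10))**2 + (-4 - 44)**2) = sqrt((-134 - sqrt(10))**2 + (-48)**2) = sqrt((-134 - sqrt(10))**2 + 2304) = sqrt(2304 + (-134 - sqrt(10))**2)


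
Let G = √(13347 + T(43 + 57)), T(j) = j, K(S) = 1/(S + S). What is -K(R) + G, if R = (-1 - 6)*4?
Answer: 1/56 + √13447 ≈ 115.98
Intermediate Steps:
R = -28 (R = -7*4 = -28)
K(S) = 1/(2*S)
G = √13447 (G = √(13347 + (43 + 57)) = √(13347 + 100) = √13447 ≈ 115.96)
-K(R) + G = -1/(2*(-28)) + √13447 = -(-1)/(2*28) + √13447 = -1*(-1/56) + √13447 = 1/56 + √13447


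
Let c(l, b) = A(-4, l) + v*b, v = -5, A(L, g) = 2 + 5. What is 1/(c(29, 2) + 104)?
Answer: 1/101 ≈ 0.0099010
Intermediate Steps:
A(L, g) = 7
c(l, b) = 7 - 5*b
1/(c(29, 2) + 104) = 1/((7 - 5*2) + 104) = 1/((7 - 10) + 104) = 1/(-3 + 104) = 1/101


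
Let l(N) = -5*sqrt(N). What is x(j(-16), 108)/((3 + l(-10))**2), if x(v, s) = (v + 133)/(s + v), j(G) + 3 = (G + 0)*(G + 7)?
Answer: 274*I/(249*(-241*I + 30*sqrt(10))) ≈ -0.0039534 + 0.0015562*I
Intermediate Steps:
j(G) = -3 + G*(7 + G) (j(G) = -3 + (G + 0)*(G + 7) = -3 + G*(7 + G))
x(v, s) = (133 + v)/(s + v)
x(j(-16), 108)/((3 + l(-10))**2) = ((133 + (-3 + (-16)**2 + 7*(-16)))/(108 + (-3 + (-16)**2 + 7*(-16))))/((3 - 5*I*sqrt(10))**2) = ((133 + (-3 + 256 - 112))/(108 + (-3 + 256 - 112)))/((3 - 5*I*sqrt(10))**2) = ((133 + 141)/(108 + 141))/((3 - 5*I*sqrt(10))**2) = (274/249)/(3 - 5*I*sqrt(10))**2 = ((1/249)*274)/(3 - 5*I*sqrt(10))**2 = 274/(249*(3 - 5*I*sqrt(10))**2)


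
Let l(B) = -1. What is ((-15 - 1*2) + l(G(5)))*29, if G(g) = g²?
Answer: -522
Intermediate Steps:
((-15 - 1*2) + l(G(5)))*29 = ((-15 - 1*2) - 1)*29 = ((-15 - 2) - 1)*29 = (-17 - 1)*29 = -18*29 = -522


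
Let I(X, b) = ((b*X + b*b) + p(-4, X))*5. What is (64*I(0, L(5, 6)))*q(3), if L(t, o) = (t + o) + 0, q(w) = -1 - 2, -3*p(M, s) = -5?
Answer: -117760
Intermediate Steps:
p(M, s) = 5/3 (p(M, s) = -⅓*(-5) = 5/3)
q(w) = -3
L(t, o) = o + t (L(t, o) = (o + t) + 0 = o + t)
I(X, b) = 25/3 + 5*b² + 5*X*b (I(X, b) = ((b*X + b*b) + 5/3)*5 = ((X*b + b²) + 5/3)*5 = ((b² + X*b) + 5/3)*5 = (5/3 + b² + X*b)*5 = 25/3 + 5*b² + 5*X*b)
(64*I(0, L(5, 6)))*q(3) = (64*(25/3 + 5*(6 + 5)² + 5*0*(6 + 5)))*(-3) = (64*(25/3 + 5*11² + 5*0*11))*(-3) = (64*(25/3 + 5*121 + 0))*(-3) = (64*(25/3 + 605 + 0))*(-3) = (64*(1840/3))*(-3) = (117760/3)*(-3) = -117760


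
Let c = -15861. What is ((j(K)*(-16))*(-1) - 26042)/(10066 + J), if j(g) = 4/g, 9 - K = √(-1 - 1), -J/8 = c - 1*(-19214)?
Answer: 1080455/695457 - 32*I*√2/695457 ≈ 1.5536 - 6.5072e-5*I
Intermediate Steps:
J = -26824 (J = -8*(-15861 - 1*(-19214)) = -8*(-15861 + 19214) = -8*3353 = -26824)
K = 9 - I*√2 (K = 9 - √(-1 - 1) = 9 - √(-2) = 9 - I*√2 ≈ 9.0 - 1.4142*I)
((j(K)*(-16))*(-1) - 26042)/(10066 + J) = (((4/(9 - I*√2))*(-16))*(-1) - 26042)/(10066 - 26824) = (-64/(9 - I*√2)*(-1) - 26042)/(-16758) = (64/(9 - I*√2) - 26042)*(-1/16758) = (-26042 + 64/(9 - I*√2))*(-1/16758) = 13021/8379 - 32/(8379*(9 - I*√2))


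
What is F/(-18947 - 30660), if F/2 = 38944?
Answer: -77888/49607 ≈ -1.5701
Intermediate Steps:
F = 77888 (F = 2*38944 = 77888)
F/(-18947 - 30660) = 77888/(-18947 - 30660) = 77888/(-49607) = 77888*(-1/49607) = -77888/49607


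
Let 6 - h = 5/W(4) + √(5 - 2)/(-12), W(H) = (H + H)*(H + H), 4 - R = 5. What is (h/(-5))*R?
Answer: 379/320 + √3/60 ≈ 1.2132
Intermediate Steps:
R = -1 (R = 4 - 1*5 = 4 - 5 = -1)
W(H) = 4*H² (W(H) = (2*H)*(2*H) = 4*H²)
h = 379/64 + √3/12 (h = 6 - (5/((4*4²)) + √(5 - 2)/(-12)) = 6 - (5/((4*16)) + √3*(-1/12)) = 6 - (5/64 - √3/12) = 6 + (-5/64 + √3/12) = 379/64 + √3/12 ≈ 6.0662)
(h/(-5))*R = ((379/64 + √3/12)/(-5))*(-1) = ((379/64 + √3/12)*(-⅕))*(-1) = (-379/320 - √3/60)*(-1) = 379/320 + √3/60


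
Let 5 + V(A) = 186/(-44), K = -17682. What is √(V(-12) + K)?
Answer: 91*I*√1034/22 ≈ 133.01*I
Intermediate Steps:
V(A) = -203/22 (V(A) = -5 + 186/(-44) = -5 + 186*(-1/44) = -5 - 93/22 = -203/22)
√(V(-12) + K) = √(-203/22 - 17682) = √(-389207/22) = 91*I*√1034/22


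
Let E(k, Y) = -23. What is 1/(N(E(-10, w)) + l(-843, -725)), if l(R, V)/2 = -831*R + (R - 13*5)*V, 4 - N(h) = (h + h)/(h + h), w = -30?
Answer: 1/2717669 ≈ 3.6796e-7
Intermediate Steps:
N(h) = 3 (N(h) = 4 - (h + h)/(h + h) = 4 - 2*h/(2*h) = 4 - 2*h*1/(2*h) = 4 - 1*1 = 4 - 1 = 3)
l(R, V) = -1662*R + 2*V*(-65 + R) (l(R, V) = 2*(-831*R + (R - 13*5)*V) = 2*(-831*R + (R - 65)*V) = 2*(-831*R + (-65 + R)*V) = 2*(-831*R + V*(-65 + R)) = -1662*R + 2*V*(-65 + R))
1/(N(E(-10, w)) + l(-843, -725)) = 1/(3 + (-1662*(-843) - 130*(-725) + 2*(-843)*(-725))) = 1/(3 + (1401066 + 94250 + 1222350)) = 1/(3 + 2717666) = 1/2717669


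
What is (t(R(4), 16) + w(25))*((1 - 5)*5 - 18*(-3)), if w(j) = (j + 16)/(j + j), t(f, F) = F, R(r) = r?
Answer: 14297/25 ≈ 571.88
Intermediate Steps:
w(j) = (16 + j)/(2*j) (w(j) = (16 + j)/((2*j)) = (16 + j)*(1/(2*j)) = (16 + j)/(2*j))
(t(R(4), 16) + w(25))*((1 - 5)*5 - 18*(-3)) = (16 + (½)*(16 + 25)/25)*((1 - 5)*5 - 18*(-3)) = (16 + (½)*(1/25)*41)*(-4*5 + 54) = (16 + 41/50)*(-20 + 54) = (841/50)*34 = 14297/25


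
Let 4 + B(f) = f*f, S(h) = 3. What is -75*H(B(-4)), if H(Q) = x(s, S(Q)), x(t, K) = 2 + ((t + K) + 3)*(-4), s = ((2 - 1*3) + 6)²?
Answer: 9150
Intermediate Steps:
B(f) = -4 + f² (B(f) = -4 + f*f = -4 + f²)
s = 25 (s = ((2 - 3) + 6)² = (-1 + 6)² = 5² = 25)
x(t, K) = -10 - 4*K - 4*t (x(t, K) = 2 + ((K + t) + 3)*(-4) = 2 + (3 + K + t)*(-4) = 2 + (-12 - 4*K - 4*t) = -10 - 4*K - 4*t)
H(Q) = -122 (H(Q) = -10 - 4*3 - 4*25 = -10 - 12 - 100 = -122)
-75*H(B(-4)) = -75*(-122) = 9150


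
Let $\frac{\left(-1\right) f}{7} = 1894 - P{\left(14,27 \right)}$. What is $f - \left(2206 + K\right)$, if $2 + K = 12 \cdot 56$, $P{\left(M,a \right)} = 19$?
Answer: $-16001$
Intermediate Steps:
$K = 670$ ($K = -2 + 12 \cdot 56 = -2 + 672 = 670$)
$f = -13125$ ($f = - 7 \left(1894 - 19\right) = \left(-7\right) 1875 = -13125$)
$f - \left(2206 + K\right) = -13125 - \left(2206 + 670\right) = -13125 - 2876 = -16001$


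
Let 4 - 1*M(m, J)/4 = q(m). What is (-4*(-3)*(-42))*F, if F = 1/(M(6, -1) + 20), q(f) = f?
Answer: -42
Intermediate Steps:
M(m, J) = 16 - 4*m
F = 1/12 (F = 1/((16 - 4*6) + 20) = 1/((16 - 24) + 20) = 1/(-8 + 20) = 1/12 ≈ 0.083333)
(-4*(-3)*(-42))*F = (-4*(-3)*(-42))*(1/12) = (12*(-42))*(1/12) = -504*1/12 = -42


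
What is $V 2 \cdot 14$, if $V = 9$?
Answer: $252$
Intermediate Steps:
$V 2 \cdot 14 = 9 \cdot 2 \cdot 14 = 18 \cdot 14 = 252$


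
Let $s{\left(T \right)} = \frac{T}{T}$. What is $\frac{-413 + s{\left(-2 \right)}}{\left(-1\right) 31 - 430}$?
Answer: $\frac{412}{461} \approx 0.89371$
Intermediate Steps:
$s{\left(T \right)} = 1$
$\frac{-413 + s{\left(-2 \right)}}{\left(-1\right) 31 - 430} = \frac{-413 + 1}{\left(-1\right) 31 - 430} = - \frac{412}{-31 - 430} = - \frac{412}{-461} = \left(-412\right) \left(- \frac{1}{461}\right) = \frac{412}{461}$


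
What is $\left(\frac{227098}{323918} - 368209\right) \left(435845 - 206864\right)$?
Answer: $- \frac{13655201306668242}{161959} \approx -8.4313 \cdot 10^{10}$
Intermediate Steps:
$\left(\frac{227098}{323918} - 368209\right) \left(435845 - 206864\right) = \left(227098 \cdot \frac{1}{323918} - 368209\right) 228981 = \left(\frac{113549}{161959} - 368209\right) 228981 = \left(- \frac{59634647882}{161959}\right) 228981 = - \frac{13655201306668242}{161959}$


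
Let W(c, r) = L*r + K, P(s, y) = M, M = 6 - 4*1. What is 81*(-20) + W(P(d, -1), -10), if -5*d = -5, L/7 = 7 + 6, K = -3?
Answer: -2533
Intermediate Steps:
L = 91 (L = 7*(7 + 6) = 7*13 = 91)
M = 2 (M = 6 - 4 = 2)
d = 1 (d = -1/5*(-5) = 1)
P(s, y) = 2
W(c, r) = -3 + 91*r (W(c, r) = 91*r - 3 = -3 + 91*r)
81*(-20) + W(P(d, -1), -10) = 81*(-20) + (-3 + 91*(-10)) = -1620 + (-3 - 910) = -1620 - 913 = -2533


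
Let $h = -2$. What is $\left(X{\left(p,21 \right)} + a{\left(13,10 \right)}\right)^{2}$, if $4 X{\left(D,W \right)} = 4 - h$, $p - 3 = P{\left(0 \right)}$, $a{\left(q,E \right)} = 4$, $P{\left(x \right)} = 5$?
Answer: $\frac{121}{4} \approx 30.25$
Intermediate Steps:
$p = 8$ ($p = 3 + 5 = 8$)
$X{\left(D,W \right)} = \frac{3}{2}$ ($X{\left(D,W \right)} = \frac{4 - -2}{4} = \frac{4 + 2}{4} = \frac{1}{4} \cdot 6 = \frac{3}{2}$)
$\left(X{\left(p,21 \right)} + a{\left(13,10 \right)}\right)^{2} = \left(\frac{3}{2} + 4\right)^{2} = \left(\frac{11}{2}\right)^{2} = \frac{121}{4}$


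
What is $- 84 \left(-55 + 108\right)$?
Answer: $-4452$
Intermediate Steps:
$- 84 \left(-55 + 108\right) = \left(-84\right) 53 = -4452$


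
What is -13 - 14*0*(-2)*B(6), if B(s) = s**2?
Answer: -13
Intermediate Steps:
-13 - 14*0*(-2)*B(6) = -13 - 14*0*(-2)*6**2 = -13 - 0*36 = -13 - 14*0 = -13 + 0 = -13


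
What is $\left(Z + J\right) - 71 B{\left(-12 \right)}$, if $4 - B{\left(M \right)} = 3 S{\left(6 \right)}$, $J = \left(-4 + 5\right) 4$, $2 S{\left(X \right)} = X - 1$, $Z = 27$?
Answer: $\frac{559}{2} \approx 279.5$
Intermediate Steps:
$S{\left(X \right)} = - \frac{1}{2} + \frac{X}{2}$ ($S{\left(X \right)} = \frac{X - 1}{2} = \frac{-1 + X}{2} = - \frac{1}{2} + \frac{X}{2}$)
$J = 4$ ($J = 1 \cdot 4 = 4$)
$B{\left(M \right)} = - \frac{7}{2}$ ($B{\left(M \right)} = 4 - 3 \left(- \frac{1}{2} + \frac{1}{2} \cdot 6\right) = 4 - 3 \left(- \frac{1}{2} + 3\right) = 4 - 3 \cdot \frac{5}{2} = 4 - \frac{15}{2} = - \frac{7}{2}$)
$\left(Z + J\right) - 71 B{\left(-12 \right)} = \left(27 + 4\right) - - \frac{497}{2} = 31 + \frac{497}{2} = \frac{559}{2}$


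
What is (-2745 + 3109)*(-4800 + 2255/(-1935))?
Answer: -676330564/387 ≈ -1.7476e+6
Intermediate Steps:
(-2745 + 3109)*(-4800 + 2255/(-1935)) = 364*(-4800 + 2255*(-1/1935)) = 364*(-4800 - 451/387) = 364*(-1858051/387) = -676330564/387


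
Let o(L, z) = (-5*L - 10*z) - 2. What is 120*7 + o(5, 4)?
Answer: 773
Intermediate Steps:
o(L, z) = -2 - 10*z - 5*L (o(L, z) = (-10*z - 5*L) - 2 = -2 - 10*z - 5*L)
120*7 + o(5, 4) = 120*7 + (-2 - 10*4 - 5*5) = 840 + (-2 - 40 - 25) = 840 - 67 = 773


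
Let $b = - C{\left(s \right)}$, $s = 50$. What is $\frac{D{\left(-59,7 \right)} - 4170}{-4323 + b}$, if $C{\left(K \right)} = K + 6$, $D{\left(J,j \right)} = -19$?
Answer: $\frac{4189}{4379} \approx 0.95661$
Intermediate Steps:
$C{\left(K \right)} = 6 + K$
$b = -56$ ($b = - (6 + 50) = \left(-1\right) 56 = -56$)
$\frac{D{\left(-59,7 \right)} - 4170}{-4323 + b} = \frac{-19 - 4170}{-4323 - 56} = - \frac{4189}{-4379} = \left(-4189\right) \left(- \frac{1}{4379}\right) = \frac{4189}{4379}$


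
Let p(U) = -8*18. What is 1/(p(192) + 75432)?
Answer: 1/75288 ≈ 1.3282e-5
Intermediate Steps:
p(U) = -144
1/(p(192) + 75432) = 1/(-144 + 75432) = 1/75288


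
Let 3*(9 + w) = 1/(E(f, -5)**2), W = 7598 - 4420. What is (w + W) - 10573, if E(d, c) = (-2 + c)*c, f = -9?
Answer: -27209699/3675 ≈ -7404.0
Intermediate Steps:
W = 3178
E(d, c) = c*(-2 + c)
w = -33074/3675 (w = -9 + 1/(3*((-5*(-2 - 5))**2)) = -9 + 1/(3*((-5*(-7))**2)) = -9 + 1/(3*(35**2)) = -9 + (1/3)/1225 = -9 + (1/3)*(1/1225) = -9 + 1/3675 = -33074/3675 ≈ -8.9997)
(w + W) - 10573 = (-33074/3675 + 3178) - 10573 = 11646076/3675 - 10573 = -27209699/3675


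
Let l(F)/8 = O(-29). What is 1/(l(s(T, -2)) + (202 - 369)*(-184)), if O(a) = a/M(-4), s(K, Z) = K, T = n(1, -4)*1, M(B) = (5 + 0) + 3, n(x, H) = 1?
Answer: 1/30699 ≈ 3.2574e-5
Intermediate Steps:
M(B) = 8 (M(B) = 5 + 3 = 8)
T = 1 (T = 1*1 = 1)
O(a) = a/8
l(F) = -29 (l(F) = 8*((1/8)*(-29)) = 8*(-29/8) = -29)
1/(l(s(T, -2)) + (202 - 369)*(-184)) = 1/(-29 + (202 - 369)*(-184)) = 1/(-29 - 167*(-184)) = 1/(-29 + 30728) = 1/30699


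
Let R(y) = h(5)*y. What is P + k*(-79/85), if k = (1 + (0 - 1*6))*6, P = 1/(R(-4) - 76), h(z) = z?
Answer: 45487/1632 ≈ 27.872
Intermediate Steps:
R(y) = 5*y
P = -1/96 (P = 1/(5*(-4) - 76) = 1/(-20 - 76) = 1/(-96) = -1/96 ≈ -0.010417)
k = -30 (k = (1 + (0 - 6))*6 = (1 - 6)*6 = -5*6 = -30)
P + k*(-79/85) = -1/96 - (-2370)/85 = -1/96 - 30*(-79/85) = -1/96 + 474/17 = 45487/1632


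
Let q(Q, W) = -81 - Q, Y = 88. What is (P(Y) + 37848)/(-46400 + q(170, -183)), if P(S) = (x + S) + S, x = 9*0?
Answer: -38024/46651 ≈ -0.81507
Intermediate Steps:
x = 0
P(S) = 2*S (P(S) = (0 + S) + S = S + S = 2*S)
(P(Y) + 37848)/(-46400 + q(170, -183)) = (2*88 + 37848)/(-46400 + (-81 - 1*170)) = (176 + 37848)/(-46400 + (-81 - 170)) = 38024/(-46400 - 251) = 38024/(-46651) = 38024*(-1/46651) = -38024/46651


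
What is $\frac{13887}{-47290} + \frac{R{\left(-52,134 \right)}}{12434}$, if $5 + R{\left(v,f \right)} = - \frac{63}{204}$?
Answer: $- \frac{5879348417}{19992131240} \approx -0.29408$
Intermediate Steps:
$R{\left(v,f \right)} = - \frac{361}{68}$ ($R{\left(v,f \right)} = -5 - \frac{63}{204} = -5 - \frac{21}{68} = - \frac{361}{68}$)
$\frac{13887}{-47290} + \frac{R{\left(-52,134 \right)}}{12434} = \frac{13887}{-47290} - \frac{361}{68 \cdot 12434} = 13887 \left(- \frac{1}{47290}\right) - \frac{361}{845512} = - \frac{13887}{47290} - \frac{361}{845512} = - \frac{5879348417}{19992131240}$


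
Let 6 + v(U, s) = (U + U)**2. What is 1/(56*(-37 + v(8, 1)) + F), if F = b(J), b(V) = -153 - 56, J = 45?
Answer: 1/11719 ≈ 8.5331e-5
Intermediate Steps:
v(U, s) = -6 + 4*U**2 (v(U, s) = -6 + (U + U)**2 = -6 + (2*U)**2 = -6 + 4*U**2)
b(V) = -209
F = -209
1/(56*(-37 + v(8, 1)) + F) = 1/(56*(-37 + (-6 + 4*8**2)) - 209) = 1/(56*(-37 + (-6 + 4*64)) - 209) = 1/(56*(-37 + (-6 + 256)) - 209) = 1/(56*(-37 + 250) - 209) = 1/(56*213 - 209) = 1/(11928 - 209) = 1/11719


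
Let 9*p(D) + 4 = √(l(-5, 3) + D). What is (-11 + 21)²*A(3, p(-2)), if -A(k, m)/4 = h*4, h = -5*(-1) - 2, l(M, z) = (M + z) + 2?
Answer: -4800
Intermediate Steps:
l(M, z) = 2 + M + z
p(D) = -4/9 + √D/9 (p(D) = -4/9 + √((2 - 5 + 3) + D)/9 = -4/9 + √(0 + D)/9 = -4/9 + √D/9)
h = 3 (h = 5 - 2 = 3)
A(k, m) = -48 (A(k, m) = -12*4 = -4*12 = -48)
(-11 + 21)²*A(3, p(-2)) = (-11 + 21)²*(-48) = 10²*(-48) = 100*(-48) = -4800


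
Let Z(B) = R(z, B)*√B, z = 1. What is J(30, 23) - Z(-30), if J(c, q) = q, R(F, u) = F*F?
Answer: 23 - I*√30 ≈ 23.0 - 5.4772*I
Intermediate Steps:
R(F, u) = F²
Z(B) = √B (Z(B) = 1²*√B = 1*√B = √B)
J(30, 23) - Z(-30) = 23 - √(-30) = 23 - I*√30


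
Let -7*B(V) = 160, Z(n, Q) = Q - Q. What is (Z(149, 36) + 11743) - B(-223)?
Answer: 82361/7 ≈ 11766.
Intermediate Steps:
Z(n, Q) = 0
B(V) = -160/7 (B(V) = -⅐*160 = -160/7)
(Z(149, 36) + 11743) - B(-223) = (0 + 11743) - 1*(-160/7) = 11743 + 160/7 = 82361/7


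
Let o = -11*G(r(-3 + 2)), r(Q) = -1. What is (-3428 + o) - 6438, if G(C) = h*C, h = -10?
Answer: -9976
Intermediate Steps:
G(C) = -10*C
o = -110 (o = -(-110)*(-1) = -11*10 = -110)
(-3428 + o) - 6438 = (-3428 - 110) - 6438 = -3538 - 6438 = -9976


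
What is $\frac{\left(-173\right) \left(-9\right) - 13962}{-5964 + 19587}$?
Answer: $- \frac{4135}{4541} \approx -0.91059$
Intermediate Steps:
$\frac{\left(-173\right) \left(-9\right) - 13962}{-5964 + 19587} = \frac{1557 - 13962}{13623} = \left(-12405\right) \frac{1}{13623} = - \frac{4135}{4541}$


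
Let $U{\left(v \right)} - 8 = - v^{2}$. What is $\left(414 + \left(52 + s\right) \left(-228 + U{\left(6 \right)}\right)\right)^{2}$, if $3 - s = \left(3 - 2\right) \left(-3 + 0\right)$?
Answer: $208340356$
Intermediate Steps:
$s = 6$ ($s = 3 - \left(3 - 2\right) \left(-3 + 0\right) = 3 - \left(3 - 2\right) \left(-3\right) = 3 - 1 \left(-3\right) = 3 - -3 = 3 + 3 = 6$)
$U{\left(v \right)} = 8 - v^{2}$
$\left(414 + \left(52 + s\right) \left(-228 + U{\left(6 \right)}\right)\right)^{2} = \left(414 + \left(52 + 6\right) \left(-228 + \left(8 - 6^{2}\right)\right)\right)^{2} = \left(414 + 58 \left(-228 + \left(8 - 36\right)\right)\right)^{2} = \left(414 + 58 \left(-228 - 28\right)\right)^{2} = \left(414 + 58 \left(-256\right)\right)^{2} = \left(414 - 14848\right)^{2} = \left(-14434\right)^{2} = 208340356$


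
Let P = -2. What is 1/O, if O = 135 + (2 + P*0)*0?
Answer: 1/135 ≈ 0.0074074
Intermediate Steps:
O = 135 (O = 135 + (2 - 2*0)*0 = 135 + (2 + 0)*0 = 135 + 2*0 = 135 + 0 = 135)
1/O = 1/135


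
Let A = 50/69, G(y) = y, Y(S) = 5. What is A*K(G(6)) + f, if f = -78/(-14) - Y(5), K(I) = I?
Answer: 792/161 ≈ 4.9193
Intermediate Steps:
f = 4/7 (f = -78/(-14) - 1*5 = -78*(-1/14) - 5 = 39/7 - 5 = 4/7 ≈ 0.57143)
A = 50/69 (A = 50*(1/69) = 50/69 ≈ 0.72464)
A*K(G(6)) + f = (50/69)*6 + 4/7 = 100/23 + 4/7 = 792/161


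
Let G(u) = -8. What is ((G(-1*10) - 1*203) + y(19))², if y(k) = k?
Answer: 36864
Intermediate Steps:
((G(-1*10) - 1*203) + y(19))² = ((-8 - 1*203) + 19)² = ((-8 - 203) + 19)² = (-211 + 19)² = (-192)² = 36864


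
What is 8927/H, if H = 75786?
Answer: 8927/75786 ≈ 0.11779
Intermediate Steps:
8927/H = 8927/75786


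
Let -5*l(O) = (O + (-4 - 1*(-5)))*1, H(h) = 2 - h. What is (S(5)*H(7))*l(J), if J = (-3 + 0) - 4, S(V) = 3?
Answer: -18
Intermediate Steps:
J = -7 (J = -3 - 4 = -7)
l(O) = -⅕ - O/5 (l(O) = -(O + (-4 - 1*(-5)))/5 = -(O + (-4 + 5))/5 = -(O + 1)/5 = -(1 + O)/5 = -⅕ - O/5)
(S(5)*H(7))*l(J) = (3*(2 - 1*7))*(-⅕ - ⅕*(-7)) = (3*(2 - 7))*(-⅕ + 7/5) = (3*(-5))*(6/5) = -15*6/5 = -18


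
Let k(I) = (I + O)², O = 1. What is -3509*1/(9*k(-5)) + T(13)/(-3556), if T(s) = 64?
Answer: -3121805/128016 ≈ -24.386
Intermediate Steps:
k(I) = (1 + I)² (k(I) = (I + 1)² = (1 + I)²)
-3509*1/(9*k(-5)) + T(13)/(-3556) = -3509*1/(9*(1 - 5)²) + 64/(-3556) = -3509/(9*(-4)²) + 64*(-1/3556) = -3509/(9*16) - 16/889 = -3509/144 - 16/889 = -3121805/128016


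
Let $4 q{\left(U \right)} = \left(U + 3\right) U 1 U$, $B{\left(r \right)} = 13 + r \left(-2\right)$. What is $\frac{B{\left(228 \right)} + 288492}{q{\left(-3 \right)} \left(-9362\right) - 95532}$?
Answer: $- \frac{288049}{95532} \approx -3.0152$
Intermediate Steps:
$B{\left(r \right)} = 13 - 2 r$
$q{\left(U \right)} = \frac{U^{2} \left(3 + U\right)}{4}$ ($q{\left(U \right)} = \frac{\left(U + 3\right) U 1 U}{4} = \frac{\left(3 + U\right) U 1 U}{4} = \frac{U \left(3 + U\right) 1 U}{4} = \frac{U \left(3 + U\right) U}{4} = \frac{U^{2} \left(3 + U\right)}{4}$)
$\frac{B{\left(228 \right)} + 288492}{q{\left(-3 \right)} \left(-9362\right) - 95532} = \frac{\left(13 - 456\right) + 288492}{\frac{\left(-3\right)^{2} \left(3 - 3\right)}{4} \left(-9362\right) - 95532} = \frac{\left(13 - 456\right) + 288492}{\frac{1}{4} \cdot 9 \cdot 0 \left(-9362\right) - 95532} = \frac{-443 + 288492}{0 \left(-9362\right) - 95532} = \frac{288049}{0 - 95532} = \frac{288049}{-95532} = 288049 \left(- \frac{1}{95532}\right) = - \frac{288049}{95532}$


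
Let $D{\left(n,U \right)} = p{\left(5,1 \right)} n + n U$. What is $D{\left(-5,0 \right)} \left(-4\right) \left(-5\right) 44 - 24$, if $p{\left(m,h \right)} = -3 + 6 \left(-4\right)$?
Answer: $118776$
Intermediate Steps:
$p{\left(m,h \right)} = -27$ ($p{\left(m,h \right)} = -3 - 24 = -27$)
$D{\left(n,U \right)} = - 27 n + U n$ ($D{\left(n,U \right)} = - 27 n + n U = - 27 n + U n$)
$D{\left(-5,0 \right)} \left(-4\right) \left(-5\right) 44 - 24 = - 5 \left(-27 + 0\right) \left(-4\right) \left(-5\right) 44 - 24 = \left(-5\right) \left(-27\right) \left(-4\right) \left(-5\right) 44 - 24 = 135 \left(-4\right) \left(-5\right) 44 - 24 = \left(-540\right) \left(-5\right) 44 - 24 = 2700 \cdot 44 - 24 = 118800 - 24 = 118776$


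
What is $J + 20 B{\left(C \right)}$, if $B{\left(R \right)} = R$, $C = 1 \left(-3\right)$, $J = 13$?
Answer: $-47$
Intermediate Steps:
$C = -3$
$J + 20 B{\left(C \right)} = 13 + 20 \left(-3\right) = 13 - 60 = -47$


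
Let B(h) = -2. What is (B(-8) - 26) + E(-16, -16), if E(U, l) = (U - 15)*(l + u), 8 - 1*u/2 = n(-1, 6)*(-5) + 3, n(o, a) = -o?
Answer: -152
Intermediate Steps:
u = 20 (u = 16 - 2*(-1*(-1)*(-5) + 3) = 16 - 2*(1*(-5) + 3) = 16 - 2*(-5 + 3) = 16 - 2*(-2) = 16 + 4 = 20)
E(U, l) = (-15 + U)*(20 + l) (E(U, l) = (U - 15)*(l + 20) = (-15 + U)*(20 + l))
(B(-8) - 26) + E(-16, -16) = (-2 - 26) + (-300 - 15*(-16) + 20*(-16) - 16*(-16)) = -28 + (-300 + 240 - 320 + 256) = -28 - 124 = -152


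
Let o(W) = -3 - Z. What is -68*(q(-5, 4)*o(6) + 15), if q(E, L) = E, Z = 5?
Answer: -3740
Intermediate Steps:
o(W) = -8 (o(W) = -3 - 1*5 = -3 - 5 = -8)
-68*(q(-5, 4)*o(6) + 15) = -68*(-5*(-8) + 15) = -68*(40 + 15) = -68*55 = -3740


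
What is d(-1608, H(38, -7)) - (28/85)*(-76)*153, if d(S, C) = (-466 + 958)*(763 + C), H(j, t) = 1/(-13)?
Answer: 24647256/65 ≈ 3.7919e+5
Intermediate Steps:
H(j, t) = -1/13
d(S, C) = 375396 + 492*C (d(S, C) = 492*(763 + C) = 375396 + 492*C)
d(-1608, H(38, -7)) - (28/85)*(-76)*153 = (375396 + 492*(-1/13)) - (28/85)*(-76)*153 = (375396 - 492/13) - (28*(1/85))*(-76)*153 = 4879656/13 - (28/85)*(-76)*153 = 4879656/13 - (-2128)*153/85 = 4879656/13 - 1*(-19152/5) = 4879656/13 + 19152/5 = 24647256/65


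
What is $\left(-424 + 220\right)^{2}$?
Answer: $41616$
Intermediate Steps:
$\left(-424 + 220\right)^{2} = \left(-204\right)^{2} = 41616$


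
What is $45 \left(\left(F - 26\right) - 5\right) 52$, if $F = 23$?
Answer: $-18720$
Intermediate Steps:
$45 \left(\left(F - 26\right) - 5\right) 52 = 45 \left(\left(23 - 26\right) - 5\right) 52 = 45 \left(-3 - 5\right) 52 = 45 \left(-8\right) 52 = \left(-360\right) 52 = -18720$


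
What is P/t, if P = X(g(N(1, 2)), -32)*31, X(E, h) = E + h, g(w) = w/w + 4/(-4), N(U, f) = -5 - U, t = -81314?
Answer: 496/40657 ≈ 0.012200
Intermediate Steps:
g(w) = 0 (g(w) = 1 + 4*(-¼) = 1 - 1 = 0)
P = -992 (P = (0 - 32)*31 = -32*31 = -992)
P/t = -992/(-81314) = -992*(-1/81314) = 496/40657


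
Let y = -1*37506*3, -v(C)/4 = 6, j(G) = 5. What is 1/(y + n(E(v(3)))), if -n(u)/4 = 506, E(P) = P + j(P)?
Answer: -1/114542 ≈ -8.7304e-6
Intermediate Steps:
v(C) = -24 (v(C) = -4*6 = -24)
E(P) = 5 + P (E(P) = P + 5 = 5 + P)
n(u) = -2024 (n(u) = -4*506 = -2024)
y = -112518 (y = -37506*3 = -112518)
1/(y + n(E(v(3)))) = 1/(-112518 - 2024) = 1/(-114542) = -1/114542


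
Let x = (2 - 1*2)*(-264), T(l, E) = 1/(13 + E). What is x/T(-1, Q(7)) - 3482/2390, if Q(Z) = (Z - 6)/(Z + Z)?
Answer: -1741/1195 ≈ -1.4569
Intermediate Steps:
Q(Z) = (-6 + Z)/(2*Z) (Q(Z) = (-6 + Z)/((2*Z)) = (-6 + Z)*(1/(2*Z)) = (-6 + Z)/(2*Z))
x = 0 (x = (2 - 2)*(-264) = 0*(-264) = 0)
x/T(-1, Q(7)) - 3482/2390 = 0/(1/(13 + (½)*(-6 + 7)/7)) - 3482/2390 = 0/(1/(13 + (½)*(⅐)*1)) - 3482*1/2390 = 0/(1/(13 + 1/14)) - 1741/1195 = 0/(1/(183/14)) - 1741/1195 = 0/(14/183) - 1741/1195 = 0*(183/14) - 1741/1195 = 0 - 1741/1195 = -1741/1195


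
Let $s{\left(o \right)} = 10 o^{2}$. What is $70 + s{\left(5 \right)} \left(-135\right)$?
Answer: $-33680$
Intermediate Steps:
$70 + s{\left(5 \right)} \left(-135\right) = 70 + 10 \cdot 5^{2} \left(-135\right) = 70 + 10 \cdot 25 \left(-135\right) = 70 + 250 \left(-135\right) = 70 - 33750 = -33680$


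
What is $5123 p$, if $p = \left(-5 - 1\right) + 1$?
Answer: $-25615$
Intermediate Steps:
$p = -5$ ($p = -6 + 1 = -5$)
$5123 p = 5123 \left(-5\right) = -25615$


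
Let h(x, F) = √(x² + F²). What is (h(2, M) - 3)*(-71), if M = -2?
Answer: 213 - 142*√2 ≈ 12.182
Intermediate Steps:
h(x, F) = √(F² + x²)
(h(2, M) - 3)*(-71) = (√((-2)² + 2²) - 3)*(-71) = (√(4 + 4) - 3)*(-71) = (√8 - 3)*(-71) = (2*√2 - 3)*(-71) = (-3 + 2*√2)*(-71) = 213 - 142*√2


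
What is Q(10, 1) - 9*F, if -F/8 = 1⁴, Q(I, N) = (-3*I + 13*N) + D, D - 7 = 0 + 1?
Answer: 63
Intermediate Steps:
D = 8 (D = 7 + (0 + 1) = 7 + 1 = 8)
Q(I, N) = 8 - 3*I + 13*N (Q(I, N) = (-3*I + 13*N) + 8 = 8 - 3*I + 13*N)
F = -8 (F = -8*1⁴ = -8*1 = -8)
Q(10, 1) - 9*F = (8 - 3*10 + 13*1) - 9*(-8) = (8 - 30 + 13) + 72 = -9 + 72 = 63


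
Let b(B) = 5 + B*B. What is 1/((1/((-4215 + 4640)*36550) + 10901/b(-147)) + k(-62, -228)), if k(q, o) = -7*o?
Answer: 83936618125/134005175885091 ≈ 0.00062637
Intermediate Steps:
b(B) = 5 + B²
1/((1/((-4215 + 4640)*36550) + 10901/b(-147)) + k(-62, -228)) = 1/((1/((-4215 + 4640)*36550) + 10901/(5 + (-147)²)) - 7*(-228)) = 1/(((1/36550)/425 + 10901/(5 + 21609)) + 1596) = 1/(((1/425)*(1/36550) + 10901/21614) + 1596) = 1/((1/15533750 + 10901*(1/21614)) + 1596) = 1/((1/15533750 + 10901/21614) + 1596) = 1/(42333357591/83936618125 + 1596) = 1/(134005175885091/83936618125) = 83936618125/134005175885091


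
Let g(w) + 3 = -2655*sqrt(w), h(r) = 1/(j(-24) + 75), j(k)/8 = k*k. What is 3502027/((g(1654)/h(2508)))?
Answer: 3502027/18199835339301 - 1033097965*sqrt(1654)/6066611779767 ≈ -0.0069255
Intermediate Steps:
j(k) = 8*k**2 (j(k) = 8*(k*k) = 8*k**2)
h(r) = 1/4683 (h(r) = 1/(8*(-24)**2 + 75) = 1/(8*576 + 75) = 1/(4608 + 75) = 1/4683)
g(w) = -3 - 2655*sqrt(w)
3502027/((g(1654)/h(2508))) = 3502027/(((-3 - 2655*sqrt(1654))/(1/4683))) = 3502027/(((-3 - 2655*sqrt(1654))*4683)) = 3502027/(-14049 - 12433365*sqrt(1654))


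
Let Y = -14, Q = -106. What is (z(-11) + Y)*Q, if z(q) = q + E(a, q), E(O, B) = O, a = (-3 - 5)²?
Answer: -4134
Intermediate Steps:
a = 64 (a = (-8)² = 64)
z(q) = 64 + q (z(q) = q + 64 = 64 + q)
(z(-11) + Y)*Q = ((64 - 11) - 14)*(-106) = (53 - 14)*(-106) = 39*(-106) = -4134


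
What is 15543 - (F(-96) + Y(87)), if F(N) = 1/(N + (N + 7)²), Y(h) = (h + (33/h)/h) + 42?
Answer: 304310421052/19742475 ≈ 15414.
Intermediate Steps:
Y(h) = 42 + h + 33/h² (Y(h) = (h + 33/h²) + 42 = 42 + h + 33/h²)
F(N) = 1/(N + (7 + N)²)
15543 - (F(-96) + Y(87)) = 15543 - (1/(-96 + (7 - 96)²) + (42 + 87 + 33/87²)) = 15543 - (1/(-96 + (-89)²) + (42 + 87 + 33*(1/7569))) = 15543 - (1/(-96 + 7921) + (42 + 87 + 11/2523)) = 15543 - (1/7825 + 325478/2523) = 15543 - 1*2546867873/19742475 = 15543 - 2546867873/19742475 = 304310421052/19742475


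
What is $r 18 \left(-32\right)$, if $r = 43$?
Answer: $-24768$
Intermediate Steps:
$r 18 \left(-32\right) = 43 \cdot 18 \left(-32\right) = 774 \left(-32\right) = -24768$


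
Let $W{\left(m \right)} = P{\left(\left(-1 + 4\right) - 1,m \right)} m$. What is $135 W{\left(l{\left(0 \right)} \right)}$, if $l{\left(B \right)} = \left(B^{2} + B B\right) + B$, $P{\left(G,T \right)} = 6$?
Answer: $0$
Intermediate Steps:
$l{\left(B \right)} = B + 2 B^{2}$ ($l{\left(B \right)} = \left(B^{2} + B^{2}\right) + B = 2 B^{2} + B = B + 2 B^{2}$)
$W{\left(m \right)} = 6 m$
$135 W{\left(l{\left(0 \right)} \right)} = 135 \cdot 6 \cdot 0 \left(1 + 2 \cdot 0\right) = 135 \cdot 6 \cdot 0 \left(1 + 0\right) = 135 \cdot 6 \cdot 0 \cdot 1 = 135 \cdot 6 \cdot 0 = 135 \cdot 0 = 0$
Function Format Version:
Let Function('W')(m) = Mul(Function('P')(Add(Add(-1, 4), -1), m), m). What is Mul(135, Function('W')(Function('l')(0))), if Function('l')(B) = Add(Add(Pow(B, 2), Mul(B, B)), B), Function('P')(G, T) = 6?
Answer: 0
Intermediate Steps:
Function('l')(B) = Add(B, Mul(2, Pow(B, 2))) (Function('l')(B) = Add(Add(Pow(B, 2), Pow(B, 2)), B) = Add(Mul(2, Pow(B, 2)), B) = Add(B, Mul(2, Pow(B, 2))))
Function('W')(m) = Mul(6, m)
Mul(135, Function('W')(Function('l')(0))) = Mul(135, Mul(6, Mul(0, Add(1, Mul(2, 0))))) = Mul(135, Mul(6, Mul(0, Add(1, 0)))) = Mul(135, Mul(6, Mul(0, 1))) = Mul(135, Mul(6, 0)) = Mul(135, 0) = 0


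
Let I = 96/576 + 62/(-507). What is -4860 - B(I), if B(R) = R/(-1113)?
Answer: -609434275/125398 ≈ -4860.0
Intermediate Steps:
I = 15/338 (I = 96*(1/576) + 62*(-1/507) = ⅙ - 62/507 = 15/338 ≈ 0.044379)
B(R) = -R/1113 (B(R) = R*(-1/1113) = -R/1113)
-4860 - B(I) = -4860 - (-1)*15/(1113*338) = -4860 - 1*(-5/125398) = -4860 + 5/125398 = -609434275/125398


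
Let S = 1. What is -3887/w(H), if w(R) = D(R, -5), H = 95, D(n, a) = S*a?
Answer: 3887/5 ≈ 777.40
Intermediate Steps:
D(n, a) = a (D(n, a) = 1*a = a)
w(R) = -5
-3887/w(H) = -3887/(-5) = -3887*(-⅕) = 3887/5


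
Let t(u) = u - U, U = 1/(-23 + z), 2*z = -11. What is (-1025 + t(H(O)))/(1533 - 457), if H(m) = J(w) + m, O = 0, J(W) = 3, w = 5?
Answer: -14563/15333 ≈ -0.94978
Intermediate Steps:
z = -11/2 (z = (1/2)*(-11) = -11/2 ≈ -5.5000)
H(m) = 3 + m
U = -2/57 (U = 1/(-23 - 11/2) = 1/(-57/2) = -2/57 ≈ -0.035088)
t(u) = 2/57 + u (t(u) = u - 1*(-2/57) = u + 2/57 = 2/57 + u)
(-1025 + t(H(O)))/(1533 - 457) = (-1025 + (2/57 + (3 + 0)))/(1533 - 457) = (-1025 + (2/57 + 3))/1076 = (-1025 + 173/57)*(1/1076) = -58252/57*1/1076 = -14563/15333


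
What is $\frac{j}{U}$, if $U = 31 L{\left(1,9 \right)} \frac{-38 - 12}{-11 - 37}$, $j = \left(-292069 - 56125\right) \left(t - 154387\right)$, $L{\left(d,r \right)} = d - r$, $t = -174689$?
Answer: $- \frac{343746866232}{775} \approx -4.4354 \cdot 10^{8}$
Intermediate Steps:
$j = 114582288744$ ($j = \left(-292069 - 56125\right) \left(-174689 - 154387\right) = \left(-348194\right) \left(-329076\right) = 114582288744$)
$U = - \frac{775}{3}$ ($U = 31 \left(1 - 9\right) \frac{-38 - 12}{-11 - 37} = 31 \left(1 - 9\right) \left(- \frac{50}{-48}\right) = 31 \left(-8\right) \left(\left(-50\right) \left(- \frac{1}{48}\right)\right) = \left(-248\right) \frac{25}{24} = - \frac{775}{3} \approx -258.33$)
$\frac{j}{U} = \frac{114582288744}{- \frac{775}{3}} = 114582288744 \left(- \frac{3}{775}\right) = - \frac{343746866232}{775}$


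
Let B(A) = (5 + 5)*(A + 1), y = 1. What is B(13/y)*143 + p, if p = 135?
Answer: 20155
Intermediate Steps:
B(A) = 10 + 10*A (B(A) = 10*(1 + A) = 10 + 10*A)
B(13/y)*143 + p = (10 + 10*(13/1))*143 + 135 = (10 + 10*(13*1))*143 + 135 = (10 + 10*13)*143 + 135 = (10 + 130)*143 + 135 = 140*143 + 135 = 20020 + 135 = 20155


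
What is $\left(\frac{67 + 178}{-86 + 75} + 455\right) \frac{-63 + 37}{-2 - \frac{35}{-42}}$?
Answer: $\frac{106080}{11} \approx 9643.6$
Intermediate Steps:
$\left(\frac{67 + 178}{-86 + 75} + 455\right) \frac{-63 + 37}{-2 - \frac{35}{-42}} = \left(\frac{245}{-11} + 455\right) \left(- \frac{26}{-2 - - \frac{5}{6}}\right) = \left(245 \left(- \frac{1}{11}\right) + 455\right) \left(- \frac{26}{-2 + \frac{5}{6}}\right) = \left(- \frac{245}{11} + 455\right) \left(- \frac{26}{- \frac{7}{6}}\right) = \frac{4760 \left(\left(-26\right) \left(- \frac{6}{7}\right)\right)}{11} = \frac{4760}{11} \cdot \frac{156}{7} = \frac{106080}{11}$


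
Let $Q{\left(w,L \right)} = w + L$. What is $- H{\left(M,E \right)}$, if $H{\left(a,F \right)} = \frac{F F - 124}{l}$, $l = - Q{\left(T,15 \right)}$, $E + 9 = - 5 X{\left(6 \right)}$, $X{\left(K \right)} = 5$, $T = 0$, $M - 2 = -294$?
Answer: $\frac{344}{5} \approx 68.8$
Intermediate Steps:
$M = -292$ ($M = 2 - 294 = -292$)
$E = -34$ ($E = -9 - 25 = -34$)
$Q{\left(w,L \right)} = L + w$
$l = -15$ ($l = - (15 + 0) = \left(-1\right) 15 = -15$)
$H{\left(a,F \right)} = \frac{124}{15} - \frac{F^{2}}{15}$ ($H{\left(a,F \right)} = \frac{F F - 124}{-15} = \left(F^{2} - 124\right) \left(- \frac{1}{15}\right) = \left(-124 + F^{2}\right) \left(- \frac{1}{15}\right) = \frac{124}{15} - \frac{F^{2}}{15}$)
$- H{\left(M,E \right)} = - (\frac{124}{15} - \frac{\left(-34\right)^{2}}{15}) = - (\frac{124}{15} - \frac{1156}{15}) = \left(-1\right) \left(- \frac{344}{5}\right) = \frac{344}{5}$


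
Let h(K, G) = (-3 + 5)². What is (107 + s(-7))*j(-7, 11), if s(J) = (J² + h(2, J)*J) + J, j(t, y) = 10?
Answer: 1210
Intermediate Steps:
h(K, G) = 4 (h(K, G) = 2² = 4)
s(J) = J² + 5*J (s(J) = (J² + 4*J) + J = J² + 5*J)
(107 + s(-7))*j(-7, 11) = (107 - 7*(5 - 7))*10 = (107 - 7*(-2))*10 = (107 + 14)*10 = 121*10 = 1210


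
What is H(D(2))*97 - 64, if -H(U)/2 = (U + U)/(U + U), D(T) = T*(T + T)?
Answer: -258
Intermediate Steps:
D(T) = 2*T² (D(T) = T*(2*T) = 2*T²)
H(U) = -2 (H(U) = -2*(U + U)/(U + U) = -2*2*U/(2*U) = -2*2*U*1/(2*U) = -2*1 = -2)
H(D(2))*97 - 64 = -2*97 - 64 = -194 - 64 = -258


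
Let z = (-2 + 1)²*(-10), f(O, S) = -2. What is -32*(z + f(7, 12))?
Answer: 384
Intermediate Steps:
z = -10 (z = (-1)²*(-10) = 1*(-10) = -10)
-32*(z + f(7, 12)) = -32*(-10 - 2) = -32*(-12) = 384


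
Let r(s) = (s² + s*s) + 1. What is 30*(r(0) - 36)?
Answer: -1050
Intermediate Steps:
r(s) = 1 + 2*s² (r(s) = (s² + s²) + 1 = 2*s² + 1 = 1 + 2*s²)
30*(r(0) - 36) = 30*((1 + 2*0²) - 36) = 30*((1 + 2*0) - 36) = 30*((1 + 0) - 36) = 30*(1 - 36) = 30*(-35) = -1050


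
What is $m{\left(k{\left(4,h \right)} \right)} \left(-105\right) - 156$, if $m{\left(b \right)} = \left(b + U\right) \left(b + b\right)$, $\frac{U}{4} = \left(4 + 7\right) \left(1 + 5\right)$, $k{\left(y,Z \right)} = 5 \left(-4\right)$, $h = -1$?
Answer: $1024644$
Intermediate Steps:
$k{\left(y,Z \right)} = -20$
$U = 264$ ($U = 4 \left(4 + 7\right) \left(1 + 5\right) = 4 \cdot 11 \cdot 6 = 4 \cdot 66 = 264$)
$m{\left(b \right)} = 2 b \left(264 + b\right)$ ($m{\left(b \right)} = \left(b + 264\right) \left(b + b\right) = \left(264 + b\right) 2 b = 2 b \left(264 + b\right)$)
$m{\left(k{\left(4,h \right)} \right)} \left(-105\right) - 156 = 2 \left(-20\right) \left(264 - 20\right) \left(-105\right) - 156 = 2 \left(-20\right) 244 \left(-105\right) - 156 = \left(-9760\right) \left(-105\right) - 156 = 1024800 - 156 = 1024644$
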